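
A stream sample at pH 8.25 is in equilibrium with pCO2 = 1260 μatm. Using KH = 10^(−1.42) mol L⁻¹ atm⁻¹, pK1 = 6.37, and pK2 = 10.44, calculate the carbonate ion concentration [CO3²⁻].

[CO2*] = KH · pCO2 = 10^(−1.42) × 1260×10^-6 = 4.790×10^-5 mol/L
α₀ = 1/(1 + K1/[H⁺] + K1K2/[H⁺]²) = 1/(1 + 10^+1.88 + 10^-0.31) = 0.01293
DIC = [CO2*]/α₀ = 4.790×10^-5 / 0.01293 = 3.705 mmol/L
[CO3²⁻] = α₂·DIC; α₂ = 0.006332, so [CO3²⁻] = 0.006332 × 3.705 = 0.0235 mmol/L

[CO3²⁻] = 0.0235 mmol/L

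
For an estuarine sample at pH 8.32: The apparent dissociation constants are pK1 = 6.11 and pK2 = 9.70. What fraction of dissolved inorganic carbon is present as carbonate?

α₂ = 1 / (1 + [H⁺]/K2 + [H⁺]²/(K1K2)) = 1 / (1 + 10^+1.38 + 10^-0.83)
   = 1 / (1 + 23.988 + 0.14791) = 1/25.136 = 0.03978

α₂ = 0.0398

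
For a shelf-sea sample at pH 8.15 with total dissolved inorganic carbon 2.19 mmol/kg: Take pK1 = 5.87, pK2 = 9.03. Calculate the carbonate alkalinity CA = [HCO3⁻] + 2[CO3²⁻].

CA = [HCO3⁻] + 2[CO3²⁻] = (α₁ + 2α₂)·DIC
At pH 8.15: [H⁺]/K1 = 10^-2.28 = 0.0052481, K2/[H⁺] = 10^-0.88 = 0.13183
α₁ = 1/(1 + 0.0052481 + 0.13183) = 1/1.1371 = 0.8795; α₂ = α₁·K2/[H⁺] = 0.1159
α₁ + 2α₂ = 1.1113
CA = 1.1113 × 2.19 = 2.43 mmol/kg

CA = 2.43 mmol/kg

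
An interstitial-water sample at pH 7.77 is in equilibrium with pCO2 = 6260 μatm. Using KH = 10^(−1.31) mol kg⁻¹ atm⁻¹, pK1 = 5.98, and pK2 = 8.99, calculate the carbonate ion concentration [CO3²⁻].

[CO2*] = KH · pCO2 = 10^(−1.31) × 6260×10^-6 = 3.066×10^-4 mol/kg
α₀ = 1/(1 + K1/[H⁺] + K1K2/[H⁺]²) = 1/(1 + 10^+1.79 + 10^+0.57) = 0.01507
DIC = [CO2*]/α₀ = 3.066×10^-4 / 0.01507 = 20.35 mmol/kg
[CO3²⁻] = α₂·DIC; α₂ = 0.05598, so [CO3²⁻] = 0.05598 × 20.35 = 1.14 mmol/kg

[CO3²⁻] = 1.14 mmol/kg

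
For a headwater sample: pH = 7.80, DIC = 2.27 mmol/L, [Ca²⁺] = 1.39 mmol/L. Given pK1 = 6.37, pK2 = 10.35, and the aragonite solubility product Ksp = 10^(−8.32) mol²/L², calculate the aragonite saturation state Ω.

α₂ = 1 / (1 + [H⁺]/K2 + [H⁺]²/(K1K2)) = 1 / (1 + 10^+2.55 + 10^+1.12)
   = 1 / (1 + 354.81 + 13.183) = 1/369.00 = 0.002710
[CO3²⁻] = α₂ × DIC = 0.002710 × 2.27 = 0.006152 mmol/L = 6.152 μmol/L
Ksp = 10^(−8.32) = 4.786×10^-9
Ω = [Ca²⁺][CO3²⁻]/Ksp = (1.39×10^-3)(6.152×10^-6) / 4.786×10^-9 = 1.79

Ω = 1.79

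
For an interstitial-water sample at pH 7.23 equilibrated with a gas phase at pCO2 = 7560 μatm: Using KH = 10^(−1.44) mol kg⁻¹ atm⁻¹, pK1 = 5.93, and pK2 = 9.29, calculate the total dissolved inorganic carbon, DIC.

[CO2*] = KH · pCO2 = 10^(−1.44) × 7560×10^-6 = 2.745×10^-4 mol/kg
α₀ = 1/(1 + K1/[H⁺] + K1K2/[H⁺]²) = 1/(1 + 10^+1.30 + 10^-0.76) = 0.04733
DIC = [CO2*]/α₀ = 2.745×10^-4 / 0.04733 = 5.80 mmol/kg

DIC = 5.80 mmol/kg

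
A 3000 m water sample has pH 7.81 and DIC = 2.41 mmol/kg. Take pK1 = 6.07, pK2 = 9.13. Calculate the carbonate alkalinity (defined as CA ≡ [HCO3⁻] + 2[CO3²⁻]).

CA = [HCO3⁻] + 2[CO3²⁻] = (α₁ + 2α₂)·DIC
At pH 7.81: [H⁺]/K1 = 10^-1.74 = 0.018197, K2/[H⁺] = 10^-1.32 = 0.047863
α₁ = 1/(1 + 0.018197 + 0.047863) = 1/1.0661 = 0.9380; α₂ = α₁·K2/[H⁺] = 0.04490
α₁ + 2α₂ = 1.0278
CA = 1.0278 × 2.41 = 2.48 mmol/kg

CA = 2.48 mmol/kg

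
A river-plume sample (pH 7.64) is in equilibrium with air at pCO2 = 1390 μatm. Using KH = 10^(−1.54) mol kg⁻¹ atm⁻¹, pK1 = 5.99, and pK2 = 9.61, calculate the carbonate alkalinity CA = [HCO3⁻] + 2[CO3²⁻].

CA = 1.83 mmol/kg

[CO2*] = KH · pCO2 = 10^(−1.54) × 1390×10^-6 = 4.009×10^-5 mol/kg
α₀ = 1/(1 + K1/[H⁺] + K1K2/[H⁺]²) = 1/(1 + 10^+1.65 + 10^-0.32) = 0.02167
DIC = [CO2*]/α₀ = 4.009×10^-5 / 0.02167 = 1.850 mmol/kg
CA = (α₁ + 2α₂)·DIC = (0.9680 + 2×0.01037) × 1.850 = 1.83 mmol/kg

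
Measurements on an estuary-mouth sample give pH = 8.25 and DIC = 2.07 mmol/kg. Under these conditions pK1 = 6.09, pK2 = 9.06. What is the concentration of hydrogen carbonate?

α₁ = 1 / (1 + [H⁺]/K1 + K2/[H⁺]) = 1 / (1 + 10^-2.16 + 10^-0.81)
   = 1 / (1 + 0.0069183 + 0.15488) = 1/1.1618 = 0.8607
[HCO3⁻] = α₁ × DIC = 0.8607 × 2.07 = 1.78 mmol/kg

[HCO3⁻] = 1.78 mmol/kg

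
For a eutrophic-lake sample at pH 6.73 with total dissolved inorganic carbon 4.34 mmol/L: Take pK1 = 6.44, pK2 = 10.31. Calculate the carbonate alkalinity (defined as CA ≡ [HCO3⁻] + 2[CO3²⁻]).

CA = 2.87 mmol/L

CA = [HCO3⁻] + 2[CO3²⁻] = (α₁ + 2α₂)·DIC
At pH 6.73: [H⁺]/K1 = 10^-0.29 = 0.51286, K2/[H⁺] = 10^-3.58 = 0.00026303
α₁ = 1/(1 + 0.51286 + 0.00026303) = 1/1.5131 = 0.6609; α₂ = α₁·K2/[H⁺] = 0.0001738
α₁ + 2α₂ = 0.6612
CA = 0.6612 × 4.34 = 2.87 mmol/L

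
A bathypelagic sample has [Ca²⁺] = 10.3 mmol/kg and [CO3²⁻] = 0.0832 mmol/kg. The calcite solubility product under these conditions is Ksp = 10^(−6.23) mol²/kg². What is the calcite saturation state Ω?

Ω = 1.46

Ksp = 10^(−6.23) = 5.888×10^-7
Ω = [Ca²⁺][CO3²⁻]/Ksp = (10.3×10^-3)(0.0832×10^-3) / 5.888×10^-7 = 1.46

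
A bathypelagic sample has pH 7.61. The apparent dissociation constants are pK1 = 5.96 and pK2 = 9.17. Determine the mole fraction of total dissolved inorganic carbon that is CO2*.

α₀ = 1 / (1 + K1/[H⁺] + K1K2/[H⁺]²) = 1 / (1 + 10^+1.65 + 10^+0.09)
   = 1 / (1 + 44.668 + 1.2303) = 1/46.899 = 0.02132

α₀ = 0.0213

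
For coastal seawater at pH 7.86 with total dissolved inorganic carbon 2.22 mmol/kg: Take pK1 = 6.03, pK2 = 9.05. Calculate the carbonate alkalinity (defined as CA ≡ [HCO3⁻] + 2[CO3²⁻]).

CA = [HCO3⁻] + 2[CO3²⁻] = (α₁ + 2α₂)·DIC
At pH 7.86: [H⁺]/K1 = 10^-1.83 = 0.014791, K2/[H⁺] = 10^-1.19 = 0.064565
α₁ = 1/(1 + 0.014791 + 0.064565) = 1/1.0794 = 0.9265; α₂ = α₁·K2/[H⁺] = 0.05982
α₁ + 2α₂ = 1.0461
CA = 1.0461 × 2.22 = 2.32 mmol/kg

CA = 2.32 mmol/kg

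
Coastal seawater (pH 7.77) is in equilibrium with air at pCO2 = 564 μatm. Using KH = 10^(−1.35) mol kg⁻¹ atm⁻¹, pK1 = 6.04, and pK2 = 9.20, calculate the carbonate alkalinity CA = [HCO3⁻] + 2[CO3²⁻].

CA = 1.45 mmol/kg

[CO2*] = KH · pCO2 = 10^(−1.35) × 564×10^-6 = 2.519×10^-5 mol/kg
α₀ = 1/(1 + K1/[H⁺] + K1K2/[H⁺]²) = 1/(1 + 10^+1.73 + 10^+0.30) = 0.01764
DIC = [CO2*]/α₀ = 2.519×10^-5 / 0.01764 = 1.428 mmol/kg
CA = (α₁ + 2α₂)·DIC = (0.9472 + 2×0.03519) × 1.428 = 1.45 mmol/kg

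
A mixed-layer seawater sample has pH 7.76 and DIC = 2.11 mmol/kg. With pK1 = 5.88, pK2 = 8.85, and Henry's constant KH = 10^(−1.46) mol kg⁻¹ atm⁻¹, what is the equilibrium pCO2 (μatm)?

α₀ = 1 / (1 + K1/[H⁺] + K1K2/[H⁺]²) = 1 / (1 + 10^+1.88 + 10^+0.79)
   = 1 / (1 + 75.858 + 6.1660) = 1/83.024 = 0.01204
[CO2*] = α₀ × DIC = 0.01204 × 2.11 = 0.02541 mmol/kg
pCO2 = [CO2*]/KH = 2.541×10^-5 / 3.467×10^-2 = 733 μatm

pCO2 = 733 μatm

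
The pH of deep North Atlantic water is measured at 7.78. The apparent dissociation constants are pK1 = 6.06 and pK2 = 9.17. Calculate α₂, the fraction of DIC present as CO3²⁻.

α₂ = 0.0384

α₂ = 1 / (1 + [H⁺]/K2 + [H⁺]²/(K1K2)) = 1 / (1 + 10^+1.39 + 10^-0.33)
   = 1 / (1 + 24.547 + 0.46774) = 1/26.015 = 0.03844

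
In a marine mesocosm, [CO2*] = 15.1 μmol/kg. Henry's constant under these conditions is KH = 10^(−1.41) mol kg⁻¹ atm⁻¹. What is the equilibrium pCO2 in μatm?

KH = 10^(−1.41) = 3.890×10^-2 mol kg⁻¹ atm⁻¹
pCO2 = [CO2*]/KH = 15.1×10^-6 / 3.890×10^-2 = 3.88×10^-4 atm = 388 μatm

pCO2 = 388 μatm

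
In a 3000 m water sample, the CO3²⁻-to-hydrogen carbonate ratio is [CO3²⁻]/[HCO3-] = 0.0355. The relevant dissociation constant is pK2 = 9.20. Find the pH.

pH = 7.75

From K2 = [H⁺][CO3²⁻]/[HCO3-]:  pH = pK2 + log₁₀([CO3²⁻]/[HCO3-])
log₁₀(0.0355) = -1.450
pH = 9.20 + (-1.450) = 7.75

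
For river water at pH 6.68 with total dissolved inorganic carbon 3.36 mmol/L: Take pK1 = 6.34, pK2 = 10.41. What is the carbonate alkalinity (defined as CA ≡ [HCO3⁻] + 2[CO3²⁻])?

CA = 2.31 mmol/L

CA = [HCO3⁻] + 2[CO3²⁻] = (α₁ + 2α₂)·DIC
At pH 6.68: [H⁺]/K1 = 10^-0.34 = 0.45709, K2/[H⁺] = 10^-3.73 = 0.00018621
α₁ = 1/(1 + 0.45709 + 0.00018621) = 1/1.4573 = 0.6862; α₂ = α₁·K2/[H⁺] = 0.0001278
α₁ + 2α₂ = 0.6865
CA = 0.6865 × 3.36 = 2.31 mmol/L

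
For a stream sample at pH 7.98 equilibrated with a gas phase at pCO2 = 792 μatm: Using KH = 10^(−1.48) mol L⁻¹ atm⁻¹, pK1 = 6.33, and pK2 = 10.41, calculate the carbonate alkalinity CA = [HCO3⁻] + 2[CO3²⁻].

CA = 1.18 mmol/L

[CO2*] = KH · pCO2 = 10^(−1.48) × 792×10^-6 = 2.623×10^-5 mol/L
α₀ = 1/(1 + K1/[H⁺] + K1K2/[H⁺]²) = 1/(1 + 10^+1.65 + 10^-0.78) = 0.02182
DIC = [CO2*]/α₀ = 2.623×10^-5 / 0.02182 = 1.202 mmol/L
CA = (α₁ + 2α₂)·DIC = (0.9746 + 2×0.003621) × 1.202 = 1.18 mmol/L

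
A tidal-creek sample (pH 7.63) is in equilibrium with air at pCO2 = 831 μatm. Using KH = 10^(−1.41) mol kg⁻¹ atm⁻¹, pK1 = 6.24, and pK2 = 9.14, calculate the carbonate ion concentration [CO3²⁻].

[CO3²⁻] = 0.0245 mmol/kg

[CO2*] = KH · pCO2 = 10^(−1.41) × 831×10^-6 = 3.233×10^-5 mol/kg
α₀ = 1/(1 + K1/[H⁺] + K1K2/[H⁺]²) = 1/(1 + 10^+1.39 + 10^-0.12) = 0.03801
DIC = [CO2*]/α₀ = 3.233×10^-5 / 0.03801 = 0.8505 mmol/kg
[CO3²⁻] = α₂·DIC; α₂ = 0.02884, so [CO3²⁻] = 0.02884 × 0.8505 = 0.0245 mmol/kg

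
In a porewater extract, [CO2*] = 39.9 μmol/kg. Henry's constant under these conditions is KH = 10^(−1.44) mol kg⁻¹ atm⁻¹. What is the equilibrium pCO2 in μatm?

KH = 10^(−1.44) = 3.631×10^-2 mol kg⁻¹ atm⁻¹
pCO2 = [CO2*]/KH = 39.9×10^-6 / 3.631×10^-2 = 1.10×10^-3 atm = 1100 μatm

pCO2 = 1100 μatm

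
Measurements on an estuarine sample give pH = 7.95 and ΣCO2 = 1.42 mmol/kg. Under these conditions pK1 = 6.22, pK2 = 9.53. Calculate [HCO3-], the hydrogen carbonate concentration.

α₁ = 1 / (1 + [H⁺]/K1 + K2/[H⁺]) = 1 / (1 + 10^-1.73 + 10^-1.58)
   = 1 / (1 + 0.018621 + 0.026303) = 1/1.0449 = 0.9570
[HCO3⁻] = α₁ × DIC = 0.9570 × 1.42 = 1.36 mmol/kg

[HCO3⁻] = 1.36 mmol/kg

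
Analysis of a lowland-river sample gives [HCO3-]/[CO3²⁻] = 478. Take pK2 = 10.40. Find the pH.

From K2 = [H⁺][CO3²⁻]/[HCO3-]:  pH = pK2 − log₁₀([HCO3-]/[CO3²⁻])
log₁₀(478) = +2.679
pH = 10.40 − (+2.679) = 7.72

pH = 7.72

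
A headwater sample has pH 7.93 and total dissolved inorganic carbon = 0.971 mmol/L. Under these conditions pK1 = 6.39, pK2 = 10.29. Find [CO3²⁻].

α₂ = 1 / (1 + [H⁺]/K2 + [H⁺]²/(K1K2)) = 1 / (1 + 10^+2.36 + 10^+0.82)
   = 1 / (1 + 229.09 + 6.6069) = 1/236.69 = 0.004225
[CO3²⁻] = α₂ × DIC = 0.004225 × 0.971 = 0.00410 mmol/L = 4.10 μmol/L

[CO3²⁻] = 4.10 μmol/L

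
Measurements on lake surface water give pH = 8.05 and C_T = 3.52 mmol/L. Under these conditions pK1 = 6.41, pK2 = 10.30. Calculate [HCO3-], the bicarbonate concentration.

[HCO3⁻] = 3.42 mmol/L

α₁ = 1 / (1 + [H⁺]/K1 + K2/[H⁺]) = 1 / (1 + 10^-1.64 + 10^-2.25)
   = 1 / (1 + 0.022909 + 0.0056234) = 1/1.0285 = 0.9723
[HCO3⁻] = α₁ × DIC = 0.9723 × 3.52 = 3.42 mmol/L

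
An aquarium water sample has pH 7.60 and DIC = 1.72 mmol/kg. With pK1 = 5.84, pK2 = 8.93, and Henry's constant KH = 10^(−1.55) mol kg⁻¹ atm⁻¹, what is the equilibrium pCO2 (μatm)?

pCO2 = 997 μatm

α₀ = 1 / (1 + K1/[H⁺] + K1K2/[H⁺]²) = 1 / (1 + 10^+1.76 + 10^+0.43)
   = 1 / (1 + 57.544 + 2.6915) = 1/61.236 = 0.01633
[CO2*] = α₀ × DIC = 0.01633 × 1.72 = 0.02809 mmol/kg
pCO2 = [CO2*]/KH = 2.809×10^-5 / 2.818×10^-2 = 997 μatm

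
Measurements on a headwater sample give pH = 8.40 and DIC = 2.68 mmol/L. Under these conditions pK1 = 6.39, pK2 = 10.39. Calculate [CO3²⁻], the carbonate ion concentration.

α₂ = 1 / (1 + [H⁺]/K2 + [H⁺]²/(K1K2)) = 1 / (1 + 10^+1.99 + 10^-0.02)
   = 1 / (1 + 97.724 + 0.95499) = 1/99.679 = 0.01003
[CO3²⁻] = α₂ × DIC = 0.01003 × 2.68 = 0.0269 mmol/L

[CO3²⁻] = 0.0269 mmol/L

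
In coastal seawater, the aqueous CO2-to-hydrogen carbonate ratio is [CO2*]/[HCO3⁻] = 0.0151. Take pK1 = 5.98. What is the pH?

pH = 7.80

From K1 = [H⁺][HCO3⁻]/[CO2*]:  pH = pK1 − log₁₀([CO2*]/[HCO3⁻])
log₁₀(0.0151) = -1.821
pH = 5.98 − (-1.821) = 7.80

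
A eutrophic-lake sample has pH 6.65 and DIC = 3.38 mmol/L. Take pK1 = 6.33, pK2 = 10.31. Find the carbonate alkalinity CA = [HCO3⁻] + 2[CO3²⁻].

CA = [HCO3⁻] + 2[CO3²⁻] = (α₁ + 2α₂)·DIC
At pH 6.65: [H⁺]/K1 = 10^-0.32 = 0.47863, K2/[H⁺] = 10^-3.66 = 0.00021878
α₁ = 1/(1 + 0.47863 + 0.00021878) = 1/1.4788 = 0.6762; α₂ = α₁·K2/[H⁺] = 0.0001479
α₁ + 2α₂ = 0.6765
CA = 0.6765 × 3.38 = 2.29 mmol/L

CA = 2.29 mmol/L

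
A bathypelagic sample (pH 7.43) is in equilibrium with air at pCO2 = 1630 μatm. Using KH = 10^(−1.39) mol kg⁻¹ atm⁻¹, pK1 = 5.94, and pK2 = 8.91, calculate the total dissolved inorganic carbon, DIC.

DIC = 2.19 mmol/kg

[CO2*] = KH · pCO2 = 10^(−1.39) × 1630×10^-6 = 6.640×10^-5 mol/kg
α₀ = 1/(1 + K1/[H⁺] + K1K2/[H⁺]²) = 1/(1 + 10^+1.49 + 10^+0.01) = 0.03037
DIC = [CO2*]/α₀ = 6.640×10^-5 / 0.03037 = 2.19 mmol/kg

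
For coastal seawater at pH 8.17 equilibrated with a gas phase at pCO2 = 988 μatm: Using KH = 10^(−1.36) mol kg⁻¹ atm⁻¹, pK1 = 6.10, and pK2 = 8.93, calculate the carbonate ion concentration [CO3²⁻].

[CO2*] = KH · pCO2 = 10^(−1.36) × 988×10^-6 = 4.313×10^-5 mol/kg
α₀ = 1/(1 + K1/[H⁺] + K1K2/[H⁺]²) = 1/(1 + 10^+2.07 + 10^+1.31) = 0.007199
DIC = [CO2*]/α₀ = 4.313×10^-5 / 0.007199 = 5.991 mmol/kg
[CO3²⁻] = α₂·DIC; α₂ = 0.1470, so [CO3²⁻] = 0.1470 × 5.991 = 0.881 mmol/kg

[CO3²⁻] = 0.881 mmol/kg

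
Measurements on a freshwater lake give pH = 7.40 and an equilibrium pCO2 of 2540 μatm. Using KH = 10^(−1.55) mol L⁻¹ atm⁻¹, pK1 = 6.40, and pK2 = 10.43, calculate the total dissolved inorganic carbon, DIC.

DIC = 0.788 mmol/L

[CO2*] = KH · pCO2 = 10^(−1.55) × 2540×10^-6 = 7.159×10^-5 mol/L
α₀ = 1/(1 + K1/[H⁺] + K1K2/[H⁺]²) = 1/(1 + 10^+1.00 + 10^-2.03) = 0.09083
DIC = [CO2*]/α₀ = 7.159×10^-5 / 0.09083 = 0.788 mmol/L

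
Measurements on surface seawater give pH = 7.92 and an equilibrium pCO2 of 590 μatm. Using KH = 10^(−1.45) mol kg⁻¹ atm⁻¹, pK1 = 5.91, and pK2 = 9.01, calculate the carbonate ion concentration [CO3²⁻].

[CO2*] = KH · pCO2 = 10^(−1.45) × 590×10^-6 = 2.093×10^-5 mol/kg
α₀ = 1/(1 + K1/[H⁺] + K1K2/[H⁺]²) = 1/(1 + 10^+2.01 + 10^+0.92) = 0.008957
DIC = [CO2*]/α₀ = 2.093×10^-5 / 0.008957 = 2.337 mmol/kg
[CO3²⁻] = α₂·DIC; α₂ = 0.07450, so [CO3²⁻] = 0.07450 × 2.337 = 0.174 mmol/kg

[CO3²⁻] = 0.174 mmol/kg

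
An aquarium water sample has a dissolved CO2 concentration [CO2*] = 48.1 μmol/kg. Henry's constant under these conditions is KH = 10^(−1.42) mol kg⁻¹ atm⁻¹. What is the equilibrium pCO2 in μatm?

KH = 10^(−1.42) = 3.802×10^-2 mol kg⁻¹ atm⁻¹
pCO2 = [CO2*]/KH = 48.1×10^-6 / 3.802×10^-2 = 1.27×10^-3 atm = 1270 μatm

pCO2 = 1270 μatm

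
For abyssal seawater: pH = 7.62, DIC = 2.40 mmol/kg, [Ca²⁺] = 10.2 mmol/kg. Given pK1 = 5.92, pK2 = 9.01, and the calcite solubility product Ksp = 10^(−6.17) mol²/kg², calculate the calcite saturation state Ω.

α₂ = 1 / (1 + [H⁺]/K2 + [H⁺]²/(K1K2)) = 1 / (1 + 10^+1.39 + 10^-0.31)
   = 1 / (1 + 24.547 + 0.48978) = 1/26.037 = 0.03841
[CO3²⁻] = α₂ × DIC = 0.03841 × 2.40 = 0.09218 mmol/kg
Ksp = 10^(−6.17) = 6.761×10^-7
Ω = [Ca²⁺][CO3²⁻]/Ksp = (10.2×10^-3)(9.218×10^-5) / 6.761×10^-7 = 1.39

Ω = 1.39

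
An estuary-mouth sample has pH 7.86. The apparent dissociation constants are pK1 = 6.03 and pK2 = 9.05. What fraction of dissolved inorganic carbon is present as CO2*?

α₀ = 1 / (1 + K1/[H⁺] + K1K2/[H⁺]²) = 1 / (1 + 10^+1.83 + 10^+0.64)
   = 1 / (1 + 67.608 + 4.3652) = 1/72.973 = 0.01370

α₀ = 0.0137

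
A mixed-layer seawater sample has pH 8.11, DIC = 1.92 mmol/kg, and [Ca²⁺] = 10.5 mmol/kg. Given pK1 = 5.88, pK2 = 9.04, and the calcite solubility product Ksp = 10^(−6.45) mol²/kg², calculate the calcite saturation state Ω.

Ω = 5.94

α₂ = 1 / (1 + [H⁺]/K2 + [H⁺]²/(K1K2)) = 1 / (1 + 10^+0.93 + 10^-1.30)
   = 1 / (1 + 8.5114 + 0.050119) = 1/9.5615 = 0.1046
[CO3²⁻] = α₂ × DIC = 0.1046 × 1.92 = 0.2008 mmol/kg
Ksp = 10^(−6.45) = 3.548×10^-7
Ω = [Ca²⁺][CO3²⁻]/Ksp = (10.5×10^-3)(2.008×10^-4) / 3.548×10^-7 = 5.94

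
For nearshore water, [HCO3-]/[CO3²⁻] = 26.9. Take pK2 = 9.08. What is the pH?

pH = 7.65

From K2 = [H⁺][CO3²⁻]/[HCO3-]:  pH = pK2 − log₁₀([HCO3-]/[CO3²⁻])
log₁₀(26.9) = +1.430
pH = 9.08 − (+1.430) = 7.65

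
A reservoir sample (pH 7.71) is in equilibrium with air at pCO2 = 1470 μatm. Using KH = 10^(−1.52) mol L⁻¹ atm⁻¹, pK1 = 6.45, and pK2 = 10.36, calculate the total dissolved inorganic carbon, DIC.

DIC = 0.854 mmol/L

[CO2*] = KH · pCO2 = 10^(−1.52) × 1470×10^-6 = 4.439×10^-5 mol/L
α₀ = 1/(1 + K1/[H⁺] + K1K2/[H⁺]²) = 1/(1 + 10^+1.26 + 10^-1.39) = 0.05198
DIC = [CO2*]/α₀ = 4.439×10^-5 / 0.05198 = 0.854 mmol/L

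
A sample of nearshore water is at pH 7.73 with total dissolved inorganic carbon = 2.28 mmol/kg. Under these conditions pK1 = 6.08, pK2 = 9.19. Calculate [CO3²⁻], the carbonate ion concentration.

α₂ = 1 / (1 + [H⁺]/K2 + [H⁺]²/(K1K2)) = 1 / (1 + 10^+1.46 + 10^-0.19)
   = 1 / (1 + 28.840 + 0.64565) = 1/30.486 = 0.03280
[CO3²⁻] = α₂ × DIC = 0.03280 × 2.28 = 0.0748 mmol/kg

[CO3²⁻] = 0.0748 mmol/kg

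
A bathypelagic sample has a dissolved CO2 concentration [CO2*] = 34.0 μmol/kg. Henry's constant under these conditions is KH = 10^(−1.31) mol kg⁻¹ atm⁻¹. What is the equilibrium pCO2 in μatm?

KH = 10^(−1.31) = 4.898×10^-2 mol kg⁻¹ atm⁻¹
pCO2 = [CO2*]/KH = 34.0×10^-6 / 4.898×10^-2 = 6.94×10^-4 atm = 694 μatm

pCO2 = 694 μatm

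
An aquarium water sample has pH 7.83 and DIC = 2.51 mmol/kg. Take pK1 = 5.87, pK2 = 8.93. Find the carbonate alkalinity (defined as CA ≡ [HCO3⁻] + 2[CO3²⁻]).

CA = 2.67 mmol/kg

CA = [HCO3⁻] + 2[CO3²⁻] = (α₁ + 2α₂)·DIC
At pH 7.83: [H⁺]/K1 = 10^-1.96 = 0.010965, K2/[H⁺] = 10^-1.10 = 0.079433
α₁ = 1/(1 + 0.010965 + 0.079433) = 1/1.0904 = 0.9171; α₂ = α₁·K2/[H⁺] = 0.07285
α₁ + 2α₂ = 1.0628
CA = 1.0628 × 2.51 = 2.67 mmol/kg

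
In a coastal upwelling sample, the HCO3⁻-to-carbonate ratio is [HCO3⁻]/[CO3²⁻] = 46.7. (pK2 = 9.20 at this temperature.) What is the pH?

From K2 = [H⁺][CO3²⁻]/[HCO3⁻]:  pH = pK2 − log₁₀([HCO3⁻]/[CO3²⁻])
log₁₀(46.7) = +1.669
pH = 9.20 − (+1.669) = 7.53

pH = 7.53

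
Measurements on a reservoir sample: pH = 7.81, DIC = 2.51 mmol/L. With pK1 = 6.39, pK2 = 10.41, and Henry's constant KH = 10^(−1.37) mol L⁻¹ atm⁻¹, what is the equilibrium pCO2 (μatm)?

pCO2 = 2150 μatm

α₀ = 1 / (1 + K1/[H⁺] + K1K2/[H⁺]²) = 1 / (1 + 10^+1.42 + 10^-1.18)
   = 1 / (1 + 26.303 + 0.066069) = 1/27.369 = 0.03654
[CO2*] = α₀ × DIC = 0.03654 × 2.51 = 0.09171 mmol/L
pCO2 = [CO2*]/KH = 9.171×10^-5 / 4.266×10^-2 = 2150 μatm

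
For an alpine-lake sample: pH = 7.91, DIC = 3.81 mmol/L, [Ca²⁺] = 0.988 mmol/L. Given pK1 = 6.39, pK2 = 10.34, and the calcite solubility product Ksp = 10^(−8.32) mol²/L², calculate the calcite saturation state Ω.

α₂ = 1 / (1 + [H⁺]/K2 + [H⁺]²/(K1K2)) = 1 / (1 + 10^+2.43 + 10^+0.91)
   = 1 / (1 + 269.15 + 8.1283) = 1/278.28 = 0.003593
[CO3²⁻] = α₂ × DIC = 0.003593 × 3.81 = 0.01369 mmol/L = 13.69 μmol/L
Ksp = 10^(−8.32) = 4.786×10^-9
Ω = [Ca²⁺][CO3²⁻]/Ksp = (0.988×10^-3)(1.369×10^-5) / 4.786×10^-9 = 2.83

Ω = 2.83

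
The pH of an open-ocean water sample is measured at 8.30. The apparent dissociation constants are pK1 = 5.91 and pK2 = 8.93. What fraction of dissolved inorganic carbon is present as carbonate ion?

α₂ = 1 / (1 + [H⁺]/K2 + [H⁺]²/(K1K2)) = 1 / (1 + 10^+0.63 + 10^-1.76)
   = 1 / (1 + 4.2658 + 0.017378) = 1/5.2832 = 0.1893

α₂ = 0.189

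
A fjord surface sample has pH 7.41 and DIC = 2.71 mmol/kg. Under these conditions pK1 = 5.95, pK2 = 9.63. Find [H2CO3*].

α₀ = 1 / (1 + K1/[H⁺] + K1K2/[H⁺]²) = 1 / (1 + 10^+1.46 + 10^-0.76)
   = 1 / (1 + 28.840 + 0.17378) = 1/30.014 = 0.03332
[CO2*] = α₀ × DIC = 0.03332 × 2.71 = 0.0903 mmol/kg

[CO2*] = 0.0903 mmol/kg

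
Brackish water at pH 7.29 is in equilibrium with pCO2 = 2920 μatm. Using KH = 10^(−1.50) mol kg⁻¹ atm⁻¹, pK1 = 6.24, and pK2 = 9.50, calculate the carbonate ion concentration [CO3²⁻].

[CO2*] = KH · pCO2 = 10^(−1.50) × 2920×10^-6 = 9.234×10^-5 mol/kg
α₀ = 1/(1 + K1/[H⁺] + K1K2/[H⁺]²) = 1/(1 + 10^+1.05 + 10^-1.16) = 0.08137
DIC = [CO2*]/α₀ = 9.234×10^-5 / 0.08137 = 1.135 mmol/kg
[CO3²⁻] = α₂·DIC; α₂ = 0.005630, so [CO3²⁻] = 0.005630 × 1.135 = 0.00639 mmol/kg = 6.39 μmol/kg

[CO3²⁻] = 6.39 μmol/kg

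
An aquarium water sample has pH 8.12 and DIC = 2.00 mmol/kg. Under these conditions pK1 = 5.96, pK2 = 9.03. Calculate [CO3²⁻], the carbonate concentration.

α₂ = 1 / (1 + [H⁺]/K2 + [H⁺]²/(K1K2)) = 1 / (1 + 10^+0.91 + 10^-1.25)
   = 1 / (1 + 8.1283 + 0.056234) = 1/9.1845 = 0.1089
[CO3²⁻] = α₂ × DIC = 0.1089 × 2.00 = 0.218 mmol/kg

[CO3²⁻] = 0.218 mmol/kg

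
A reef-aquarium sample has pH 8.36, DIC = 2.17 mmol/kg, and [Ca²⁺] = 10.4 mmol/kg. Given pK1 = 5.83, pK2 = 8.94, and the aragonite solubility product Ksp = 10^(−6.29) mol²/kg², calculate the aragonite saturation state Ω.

Ω = 9.14

α₂ = 1 / (1 + [H⁺]/K2 + [H⁺]²/(K1K2)) = 1 / (1 + 10^+0.58 + 10^-1.95)
   = 1 / (1 + 3.8019 + 0.011220) = 1/4.8131 = 0.2078
[CO3²⁻] = α₂ × DIC = 0.2078 × 2.17 = 0.4509 mmol/kg
Ksp = 10^(−6.29) = 5.129×10^-7
Ω = [Ca²⁺][CO3²⁻]/Ksp = (10.4×10^-3)(4.509×10^-4) / 5.129×10^-7 = 9.14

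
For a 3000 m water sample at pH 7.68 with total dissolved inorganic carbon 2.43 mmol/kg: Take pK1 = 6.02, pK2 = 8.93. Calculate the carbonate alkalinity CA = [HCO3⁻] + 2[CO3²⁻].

CA = [HCO3⁻] + 2[CO3²⁻] = (α₁ + 2α₂)·DIC
At pH 7.68: [H⁺]/K1 = 10^-1.66 = 0.021878, K2/[H⁺] = 10^-1.25 = 0.056234
α₁ = 1/(1 + 0.021878 + 0.056234) = 1/1.0781 = 0.9275; α₂ = α₁·K2/[H⁺] = 0.05216
α₁ + 2α₂ = 1.0319
CA = 1.0319 × 2.43 = 2.51 mmol/kg

CA = 2.51 mmol/kg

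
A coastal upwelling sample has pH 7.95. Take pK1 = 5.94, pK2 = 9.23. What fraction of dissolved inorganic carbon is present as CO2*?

α₀ = 0.00920

α₀ = 1 / (1 + K1/[H⁺] + K1K2/[H⁺]²) = 1 / (1 + 10^+2.01 + 10^+0.73)
   = 1 / (1 + 102.33 + 5.3703) = 1/108.70 = 0.009200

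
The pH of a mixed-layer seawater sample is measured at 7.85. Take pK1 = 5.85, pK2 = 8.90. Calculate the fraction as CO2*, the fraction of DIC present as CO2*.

α₀ = 0.00910

α₀ = 1 / (1 + K1/[H⁺] + K1K2/[H⁺]²) = 1 / (1 + 10^+2.00 + 10^+0.95)
   = 1 / (1 + 100.00 + 8.9125) = 1/109.91 = 0.009098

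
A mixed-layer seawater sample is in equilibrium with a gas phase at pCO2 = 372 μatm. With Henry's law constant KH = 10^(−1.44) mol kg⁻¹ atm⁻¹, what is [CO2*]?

KH = 10^(−1.44) = 3.631×10^-2 mol kg⁻¹ atm⁻¹
[CO2*] = KH · pCO2 = 3.631×10^-2 × 372×10^-6 atm = 1.35×10^-5 mol/kg

[CO2*] = 13.5 μmol/kg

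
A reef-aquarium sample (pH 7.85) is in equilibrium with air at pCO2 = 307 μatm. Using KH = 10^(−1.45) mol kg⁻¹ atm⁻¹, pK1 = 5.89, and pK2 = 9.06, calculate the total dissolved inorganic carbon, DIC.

DIC = 1.07 mmol/kg

[CO2*] = KH · pCO2 = 10^(−1.45) × 307×10^-6 = 1.089×10^-5 mol/kg
α₀ = 1/(1 + K1/[H⁺] + K1K2/[H⁺]²) = 1/(1 + 10^+1.96 + 10^+0.75) = 0.01022
DIC = [CO2*]/α₀ = 1.089×10^-5 / 0.01022 = 1.07 mmol/kg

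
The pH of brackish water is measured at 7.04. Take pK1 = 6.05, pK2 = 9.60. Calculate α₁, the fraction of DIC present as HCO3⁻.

α₁ = 0.905

α₁ = 1 / (1 + [H⁺]/K1 + K2/[H⁺]) = 1 / (1 + 10^-0.99 + 10^-2.56)
   = 1 / (1 + 0.10233 + 0.0027542) = 1/1.1051 = 0.9049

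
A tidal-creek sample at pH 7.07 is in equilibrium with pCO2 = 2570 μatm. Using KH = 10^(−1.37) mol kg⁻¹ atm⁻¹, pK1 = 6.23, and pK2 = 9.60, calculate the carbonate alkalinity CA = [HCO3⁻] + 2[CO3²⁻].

[CO2*] = KH · pCO2 = 10^(−1.37) × 2570×10^-6 = 1.096×10^-4 mol/kg
α₀ = 1/(1 + K1/[H⁺] + K1K2/[H⁺]²) = 1/(1 + 10^+0.84 + 10^-1.69) = 0.1260
DIC = [CO2*]/α₀ = 1.096×10^-4 / 0.1260 = 0.8703 mmol/kg
CA = (α₁ + 2α₂)·DIC = (0.8715 + 2×0.002572) × 0.8703 = 0.763 mmol/kg

CA = 0.763 mmol/kg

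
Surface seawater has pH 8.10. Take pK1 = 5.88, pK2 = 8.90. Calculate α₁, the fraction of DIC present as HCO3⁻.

α₁ = 0.859

α₁ = 1 / (1 + [H⁺]/K1 + K2/[H⁺]) = 1 / (1 + 10^-2.22 + 10^-0.80)
   = 1 / (1 + 0.0060256 + 0.15849) = 1/1.1645 = 0.8587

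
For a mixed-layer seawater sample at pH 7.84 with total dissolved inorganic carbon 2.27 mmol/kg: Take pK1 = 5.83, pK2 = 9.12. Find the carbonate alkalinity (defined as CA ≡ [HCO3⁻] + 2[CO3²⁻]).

CA = 2.36 mmol/kg

CA = [HCO3⁻] + 2[CO3²⁻] = (α₁ + 2α₂)·DIC
At pH 7.84: [H⁺]/K1 = 10^-2.01 = 0.0097724, K2/[H⁺] = 10^-1.28 = 0.052481
α₁ = 1/(1 + 0.0097724 + 0.052481) = 1/1.0623 = 0.9414; α₂ = α₁·K2/[H⁺] = 0.04941
α₁ + 2α₂ = 1.0402
CA = 1.0402 × 2.27 = 2.36 mmol/kg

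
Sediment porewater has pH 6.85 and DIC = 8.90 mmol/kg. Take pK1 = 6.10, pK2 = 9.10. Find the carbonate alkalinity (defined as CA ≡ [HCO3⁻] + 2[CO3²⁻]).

CA = [HCO3⁻] + 2[CO3²⁻] = (α₁ + 2α₂)·DIC
At pH 6.85: [H⁺]/K1 = 10^-0.75 = 0.17783, K2/[H⁺] = 10^-2.25 = 0.0056234
α₁ = 1/(1 + 0.17783 + 0.0056234) = 1/1.1835 = 0.8450; α₂ = α₁·K2/[H⁺] = 0.004752
α₁ + 2α₂ = 0.8545
CA = 0.8545 × 8.90 = 7.60 mmol/kg

CA = 7.60 mmol/kg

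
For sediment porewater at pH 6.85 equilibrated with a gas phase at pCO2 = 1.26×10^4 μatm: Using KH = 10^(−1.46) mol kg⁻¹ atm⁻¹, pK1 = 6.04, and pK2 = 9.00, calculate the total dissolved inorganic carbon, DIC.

DIC = 3.28 mmol/kg

[CO2*] = KH · pCO2 = 10^(−1.46) × 1.26×10^4×10^-6 = 4.369×10^-4 mol/kg
α₀ = 1/(1 + K1/[H⁺] + K1K2/[H⁺]²) = 1/(1 + 10^+0.81 + 10^-1.34) = 0.1333
DIC = [CO2*]/α₀ = 4.369×10^-4 / 0.1333 = 3.28 mmol/kg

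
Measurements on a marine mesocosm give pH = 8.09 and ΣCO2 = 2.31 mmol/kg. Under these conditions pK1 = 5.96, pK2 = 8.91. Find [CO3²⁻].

α₂ = 1 / (1 + [H⁺]/K2 + [H⁺]²/(K1K2)) = 1 / (1 + 10^+0.82 + 10^-1.31)
   = 1 / (1 + 6.6069 + 0.048978) = 1/7.6559 = 0.1306
[CO3²⁻] = α₂ × DIC = 0.1306 × 2.31 = 0.302 mmol/kg

[CO3²⁻] = 0.302 mmol/kg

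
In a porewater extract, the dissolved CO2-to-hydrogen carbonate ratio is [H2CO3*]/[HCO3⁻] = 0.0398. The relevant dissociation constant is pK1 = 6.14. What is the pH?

pH = 7.54

From K1 = [H⁺][HCO3⁻]/[H2CO3*]:  pH = pK1 − log₁₀([H2CO3*]/[HCO3⁻])
log₁₀(0.0398) = -1.400
pH = 6.14 − (-1.400) = 7.54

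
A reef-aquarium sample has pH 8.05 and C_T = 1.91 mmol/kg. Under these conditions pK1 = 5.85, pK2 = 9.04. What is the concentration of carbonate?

[CO3²⁻] = 0.176 mmol/kg

α₂ = 1 / (1 + [H⁺]/K2 + [H⁺]²/(K1K2)) = 1 / (1 + 10^+0.99 + 10^-1.21)
   = 1 / (1 + 9.7724 + 0.061660) = 1/10.834 = 0.09230
[CO3²⁻] = α₂ × DIC = 0.09230 × 1.91 = 0.176 mmol/kg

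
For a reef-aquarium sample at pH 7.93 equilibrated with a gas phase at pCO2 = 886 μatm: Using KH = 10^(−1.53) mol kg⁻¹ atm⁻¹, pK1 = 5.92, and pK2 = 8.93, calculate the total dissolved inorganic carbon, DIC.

DIC = 2.97 mmol/kg

[CO2*] = KH · pCO2 = 10^(−1.53) × 886×10^-6 = 2.615×10^-5 mol/kg
α₀ = 1/(1 + K1/[H⁺] + K1K2/[H⁺]²) = 1/(1 + 10^+2.01 + 10^+1.01) = 0.008806
DIC = [CO2*]/α₀ = 2.615×10^-5 / 0.008806 = 2.97 mmol/kg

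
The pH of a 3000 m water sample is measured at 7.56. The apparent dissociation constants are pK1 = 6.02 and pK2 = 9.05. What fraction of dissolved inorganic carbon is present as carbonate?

α₂ = 0.0305

α₂ = 1 / (1 + [H⁺]/K2 + [H⁺]²/(K1K2)) = 1 / (1 + 10^+1.49 + 10^-0.05)
   = 1 / (1 + 30.903 + 0.89125) = 1/32.794 = 0.03049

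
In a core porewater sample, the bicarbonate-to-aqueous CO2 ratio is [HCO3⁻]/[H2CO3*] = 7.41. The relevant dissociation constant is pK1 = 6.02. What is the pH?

From K1 = [H⁺][HCO3⁻]/[H2CO3*]:  pH = pK1 + log₁₀([HCO3⁻]/[H2CO3*])
log₁₀(7.41) = +0.870
pH = 6.02 + (+0.870) = 6.89

pH = 6.89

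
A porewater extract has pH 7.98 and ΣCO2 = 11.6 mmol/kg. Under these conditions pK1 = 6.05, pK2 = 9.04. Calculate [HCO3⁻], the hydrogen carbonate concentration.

[HCO3⁻] = 10.6 mmol/kg

α₁ = 1 / (1 + [H⁺]/K1 + K2/[H⁺]) = 1 / (1 + 10^-1.93 + 10^-1.06)
   = 1 / (1 + 0.011749 + 0.087096) = 1/1.0988 = 0.9100
[HCO3⁻] = α₁ × DIC = 0.9100 × 11.6 = 10.6 mmol/kg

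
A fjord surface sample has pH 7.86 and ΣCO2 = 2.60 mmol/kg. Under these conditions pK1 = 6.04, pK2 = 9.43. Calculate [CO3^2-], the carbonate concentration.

[CO3²⁻] = 0.0672 mmol/kg

α₂ = 1 / (1 + [H⁺]/K2 + [H⁺]²/(K1K2)) = 1 / (1 + 10^+1.57 + 10^-0.25)
   = 1 / (1 + 37.154 + 0.56234) = 1/38.716 = 0.02583
[CO3²⁻] = α₂ × DIC = 0.02583 × 2.60 = 0.0672 mmol/kg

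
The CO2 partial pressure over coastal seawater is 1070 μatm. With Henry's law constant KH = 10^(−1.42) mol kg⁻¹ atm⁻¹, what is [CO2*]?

KH = 10^(−1.42) = 3.802×10^-2 mol kg⁻¹ atm⁻¹
[CO2*] = KH · pCO2 = 3.802×10^-2 × 1070×10^-6 atm = 4.07×10^-5 mol/kg

[CO2*] = 40.7 μmol/kg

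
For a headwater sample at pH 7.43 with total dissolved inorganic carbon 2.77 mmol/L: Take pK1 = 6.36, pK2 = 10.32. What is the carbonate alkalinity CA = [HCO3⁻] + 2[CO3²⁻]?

CA = 2.56 mmol/L

CA = [HCO3⁻] + 2[CO3²⁻] = (α₁ + 2α₂)·DIC
At pH 7.43: [H⁺]/K1 = 10^-1.07 = 0.085114, K2/[H⁺] = 10^-2.89 = 0.0012882
α₁ = 1/(1 + 0.085114 + 0.0012882) = 1/1.0864 = 0.9205; α₂ = α₁·K2/[H⁺] = 0.001186
α₁ + 2α₂ = 0.9228
CA = 0.9228 × 2.77 = 2.56 mmol/L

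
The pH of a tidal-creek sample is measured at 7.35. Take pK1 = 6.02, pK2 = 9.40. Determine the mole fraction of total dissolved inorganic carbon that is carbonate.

α₂ = 1 / (1 + [H⁺]/K2 + [H⁺]²/(K1K2)) = 1 / (1 + 10^+2.05 + 10^+0.72)
   = 1 / (1 + 112.20 + 5.2481) = 1/118.45 = 0.008442

α₂ = 0.00844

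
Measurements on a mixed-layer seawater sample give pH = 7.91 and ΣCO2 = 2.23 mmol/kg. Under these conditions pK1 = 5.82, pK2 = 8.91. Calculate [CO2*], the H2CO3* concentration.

[CO2*] = 16.4 μmol/kg

α₀ = 1 / (1 + K1/[H⁺] + K1K2/[H⁺]²) = 1 / (1 + 10^+2.09 + 10^+1.09)
   = 1 / (1 + 123.03 + 12.303) = 1/136.33 = 0.007335
[CO2*] = α₀ × DIC = 0.007335 × 2.23 = 0.0164 mmol/kg = 16.4 μmol/kg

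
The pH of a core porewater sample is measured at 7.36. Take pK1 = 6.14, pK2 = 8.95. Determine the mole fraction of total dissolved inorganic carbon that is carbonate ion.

α₂ = 0.0237

α₂ = 1 / (1 + [H⁺]/K2 + [H⁺]²/(K1K2)) = 1 / (1 + 10^+1.59 + 10^+0.37)
   = 1 / (1 + 38.905 + 2.3442) = 1/42.249 = 0.02367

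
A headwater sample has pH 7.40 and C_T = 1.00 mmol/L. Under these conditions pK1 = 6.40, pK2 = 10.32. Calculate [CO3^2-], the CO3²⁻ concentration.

α₂ = 1 / (1 + [H⁺]/K2 + [H⁺]²/(K1K2)) = 1 / (1 + 10^+2.92 + 10^+1.92)
   = 1 / (1 + 831.76 + 83.176) = 1/915.94 = 0.001092
[CO3²⁻] = α₂ × DIC = 0.001092 × 1.00 = 0.00109 mmol/L = 1.09 μmol/L

[CO3²⁻] = 1.09 μmol/L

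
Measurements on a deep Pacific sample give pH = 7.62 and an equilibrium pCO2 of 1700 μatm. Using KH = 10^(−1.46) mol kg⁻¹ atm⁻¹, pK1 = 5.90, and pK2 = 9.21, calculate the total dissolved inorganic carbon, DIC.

[CO2*] = KH · pCO2 = 10^(−1.46) × 1700×10^-6 = 5.895×10^-5 mol/kg
α₀ = 1/(1 + K1/[H⁺] + K1K2/[H⁺]²) = 1/(1 + 10^+1.72 + 10^+0.13) = 0.01824
DIC = [CO2*]/α₀ = 5.895×10^-5 / 0.01824 = 3.23 mmol/kg

DIC = 3.23 mmol/kg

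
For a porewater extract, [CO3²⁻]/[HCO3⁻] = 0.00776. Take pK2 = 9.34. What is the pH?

pH = 7.23

From K2 = [H⁺][CO3²⁻]/[HCO3⁻]:  pH = pK2 + log₁₀([CO3²⁻]/[HCO3⁻])
log₁₀(0.00776) = -2.110
pH = 9.34 + (-2.110) = 7.23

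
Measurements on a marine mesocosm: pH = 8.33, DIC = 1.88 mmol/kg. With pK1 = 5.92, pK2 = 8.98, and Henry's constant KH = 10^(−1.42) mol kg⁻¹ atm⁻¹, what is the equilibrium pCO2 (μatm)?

α₀ = 1 / (1 + K1/[H⁺] + K1K2/[H⁺]²) = 1 / (1 + 10^+2.41 + 10^+1.76)
   = 1 / (1 + 257.04 + 57.544) = 1/315.58 = 0.003169
[CO2*] = α₀ × DIC = 0.003169 × 1.88 = 0.005957 mmol/kg = 5.957 μmol/kg
pCO2 = [CO2*]/KH = 5.957×10^-6 / 3.802×10^-2 = 157 μatm

pCO2 = 157 μatm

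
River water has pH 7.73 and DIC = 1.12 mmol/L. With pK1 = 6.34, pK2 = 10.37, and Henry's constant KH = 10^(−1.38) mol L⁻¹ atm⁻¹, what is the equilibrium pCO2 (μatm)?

α₀ = 1 / (1 + K1/[H⁺] + K1K2/[H⁺]²) = 1 / (1 + 10^+1.39 + 10^-1.25)
   = 1 / (1 + 24.547 + 0.056234) = 1/25.603 = 0.03906
[CO2*] = α₀ × DIC = 0.03906 × 1.12 = 0.04374 mmol/L
pCO2 = [CO2*]/KH = 4.374×10^-5 / 4.169×10^-2 = 1050 μatm

pCO2 = 1050 μatm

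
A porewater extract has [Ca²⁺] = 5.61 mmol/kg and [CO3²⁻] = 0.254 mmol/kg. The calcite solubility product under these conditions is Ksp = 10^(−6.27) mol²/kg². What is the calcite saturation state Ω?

Ω = 2.65

Ksp = 10^(−6.27) = 5.370×10^-7
Ω = [Ca²⁺][CO3²⁻]/Ksp = (5.61×10^-3)(0.254×10^-3) / 5.370×10^-7 = 2.65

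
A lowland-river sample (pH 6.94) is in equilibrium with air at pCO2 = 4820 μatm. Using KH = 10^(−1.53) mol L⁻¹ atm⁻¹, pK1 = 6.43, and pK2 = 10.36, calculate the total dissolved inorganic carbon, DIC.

DIC = 0.603 mmol/L

[CO2*] = KH · pCO2 = 10^(−1.53) × 4820×10^-6 = 1.422×10^-4 mol/L
α₀ = 1/(1 + K1/[H⁺] + K1K2/[H⁺]²) = 1/(1 + 10^+0.51 + 10^-2.91) = 0.2360
DIC = [CO2*]/α₀ = 1.422×10^-4 / 0.2360 = 0.603 mmol/L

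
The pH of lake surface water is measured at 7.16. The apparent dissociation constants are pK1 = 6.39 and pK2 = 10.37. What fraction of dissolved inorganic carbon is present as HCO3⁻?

α₁ = 0.854

α₁ = 1 / (1 + [H⁺]/K1 + K2/[H⁺]) = 1 / (1 + 10^-0.77 + 10^-3.21)
   = 1 / (1 + 0.16982 + 0.00061660) = 1/1.1704 = 0.8544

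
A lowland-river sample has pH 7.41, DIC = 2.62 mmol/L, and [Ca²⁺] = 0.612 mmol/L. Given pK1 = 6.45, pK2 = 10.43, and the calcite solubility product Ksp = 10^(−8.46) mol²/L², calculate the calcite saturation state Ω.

Ω = 0.398

α₂ = 1 / (1 + [H⁺]/K2 + [H⁺]²/(K1K2)) = 1 / (1 + 10^+3.02 + 10^+2.06)
   = 1 / (1 + 1047.1 + 114.82) = 1/1162.9 = 0.0008599
[CO3²⁻] = α₂ × DIC = 0.0008599 × 2.62 = 0.002253 mmol/L = 2.253 μmol/L
Ksp = 10^(−8.46) = 3.467×10^-9
Ω = [Ca²⁺][CO3²⁻]/Ksp = (0.612×10^-3)(2.253×10^-6) / 3.467×10^-9 = 0.398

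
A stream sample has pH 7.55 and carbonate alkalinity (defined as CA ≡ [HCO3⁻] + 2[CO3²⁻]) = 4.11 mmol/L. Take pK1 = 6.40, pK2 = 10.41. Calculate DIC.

DIC = 4.39 mmol/L

CA = [HCO3⁻] + 2[CO3²⁻] = (α₁ + 2α₂)·DIC
At pH 7.55: [H⁺]/K1 = 10^-1.15 = 0.070795, K2/[H⁺] = 10^-2.86 = 0.0013804
α₁ = 1/(1 + 0.070795 + 0.0013804) = 1/1.0722 = 0.9327; α₂ = α₁·K2/[H⁺] = 0.001287
α₁ + 2α₂ = 0.9353
DIC = CA / (α₁ + 2α₂) = 4.11 / 0.9353 = 4.39 mmol/L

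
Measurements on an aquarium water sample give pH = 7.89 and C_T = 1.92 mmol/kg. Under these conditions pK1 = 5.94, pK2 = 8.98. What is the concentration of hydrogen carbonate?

[HCO3⁻] = 1.76 mmol/kg

α₁ = 1 / (1 + [H⁺]/K1 + K2/[H⁺]) = 1 / (1 + 10^-1.95 + 10^-1.09)
   = 1 / (1 + 0.011220 + 0.081283) = 1/1.0925 = 0.9153
[HCO3⁻] = α₁ × DIC = 0.9153 × 1.92 = 1.76 mmol/kg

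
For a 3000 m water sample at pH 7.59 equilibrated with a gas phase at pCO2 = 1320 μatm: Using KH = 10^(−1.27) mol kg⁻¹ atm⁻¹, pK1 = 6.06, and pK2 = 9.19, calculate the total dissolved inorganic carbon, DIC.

[CO2*] = KH · pCO2 = 10^(−1.27) × 1320×10^-6 = 7.089×10^-5 mol/kg
α₀ = 1/(1 + K1/[H⁺] + K1K2/[H⁺]²) = 1/(1 + 10^+1.53 + 10^-0.07) = 0.02798
DIC = [CO2*]/α₀ = 7.089×10^-5 / 0.02798 = 2.53 mmol/kg

DIC = 2.53 mmol/kg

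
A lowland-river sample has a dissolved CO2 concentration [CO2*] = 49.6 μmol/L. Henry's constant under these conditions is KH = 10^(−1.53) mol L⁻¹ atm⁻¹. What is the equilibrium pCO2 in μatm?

KH = 10^(−1.53) = 2.951×10^-2 mol L⁻¹ atm⁻¹
pCO2 = [CO2*]/KH = 49.6×10^-6 / 2.951×10^-2 = 1.68×10^-3 atm = 1680 μatm

pCO2 = 1680 μatm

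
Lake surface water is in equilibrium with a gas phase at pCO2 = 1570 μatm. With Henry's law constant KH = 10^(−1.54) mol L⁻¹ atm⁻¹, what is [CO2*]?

[CO2*] = 45.3 μmol/L

KH = 10^(−1.54) = 2.884×10^-2 mol L⁻¹ atm⁻¹
[CO2*] = KH · pCO2 = 2.884×10^-2 × 1570×10^-6 atm = 4.53×10^-5 mol/L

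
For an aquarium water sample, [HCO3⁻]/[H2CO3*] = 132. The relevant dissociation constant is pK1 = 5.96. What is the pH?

From K1 = [H⁺][HCO3⁻]/[H2CO3*]:  pH = pK1 + log₁₀([HCO3⁻]/[H2CO3*])
log₁₀(132) = +2.121
pH = 5.96 + (+2.121) = 8.08

pH = 8.08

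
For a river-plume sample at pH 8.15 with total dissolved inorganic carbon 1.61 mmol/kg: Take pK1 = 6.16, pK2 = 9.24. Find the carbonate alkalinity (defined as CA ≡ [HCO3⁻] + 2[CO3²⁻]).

CA = [HCO3⁻] + 2[CO3²⁻] = (α₁ + 2α₂)·DIC
At pH 8.15: [H⁺]/K1 = 10^-1.99 = 0.010233, K2/[H⁺] = 10^-1.09 = 0.081283
α₁ = 1/(1 + 0.010233 + 0.081283) = 1/1.0915 = 0.9162; α₂ = α₁·K2/[H⁺] = 0.07447
α₁ + 2α₂ = 1.0651
CA = 1.0651 × 1.61 = 1.71 mmol/kg

CA = 1.71 mmol/kg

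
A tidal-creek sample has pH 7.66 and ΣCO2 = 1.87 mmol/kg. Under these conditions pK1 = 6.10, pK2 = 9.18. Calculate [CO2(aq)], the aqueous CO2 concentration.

[CO2*] = 0.0487 mmol/kg

α₀ = 1 / (1 + K1/[H⁺] + K1K2/[H⁺]²) = 1 / (1 + 10^+1.56 + 10^+0.04)
   = 1 / (1 + 36.308 + 1.0965) = 1/38.404 = 0.02604
[CO2*] = α₀ × DIC = 0.02604 × 1.87 = 0.0487 mmol/kg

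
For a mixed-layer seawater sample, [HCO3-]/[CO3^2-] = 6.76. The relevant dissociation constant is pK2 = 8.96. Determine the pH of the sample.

From K2 = [H⁺][CO3^2-]/[HCO3-]:  pH = pK2 − log₁₀([HCO3-]/[CO3^2-])
log₁₀(6.76) = +0.830
pH = 8.96 − (+0.830) = 8.13

pH = 8.13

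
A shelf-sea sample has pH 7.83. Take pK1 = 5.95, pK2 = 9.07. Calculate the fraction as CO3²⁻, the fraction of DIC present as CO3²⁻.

α₂ = 1 / (1 + [H⁺]/K2 + [H⁺]²/(K1K2)) = 1 / (1 + 10^+1.24 + 10^-0.64)
   = 1 / (1 + 17.378 + 0.22909) = 1/18.607 = 0.05374

α₂ = 0.0537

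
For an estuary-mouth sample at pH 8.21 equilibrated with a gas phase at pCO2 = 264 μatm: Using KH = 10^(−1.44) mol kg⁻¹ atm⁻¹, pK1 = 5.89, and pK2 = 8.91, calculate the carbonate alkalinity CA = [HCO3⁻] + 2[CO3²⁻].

CA = 2.80 mmol/kg

[CO2*] = KH · pCO2 = 10^(−1.44) × 264×10^-6 = 9.585×10^-6 mol/kg
α₀ = 1/(1 + K1/[H⁺] + K1K2/[H⁺]²) = 1/(1 + 10^+2.32 + 10^+1.62) = 0.003974
DIC = [CO2*]/α₀ = 9.585×10^-6 / 0.003974 = 2.412 mmol/kg
CA = (α₁ + 2α₂)·DIC = (0.8303 + 2×0.1657) × 2.412 = 2.80 mmol/kg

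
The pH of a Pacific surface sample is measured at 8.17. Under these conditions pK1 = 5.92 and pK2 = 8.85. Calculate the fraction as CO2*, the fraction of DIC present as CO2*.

α₀ = 0.00463

α₀ = 1 / (1 + K1/[H⁺] + K1K2/[H⁺]²) = 1 / (1 + 10^+2.25 + 10^+1.57)
   = 1 / (1 + 177.83 + 37.154) = 1/215.98 = 0.004630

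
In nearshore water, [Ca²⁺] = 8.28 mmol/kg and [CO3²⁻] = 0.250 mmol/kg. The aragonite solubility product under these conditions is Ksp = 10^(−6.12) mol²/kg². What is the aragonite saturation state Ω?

Ksp = 10^(−6.12) = 7.586×10^-7
Ω = [Ca²⁺][CO3²⁻]/Ksp = (8.28×10^-3)(0.250×10^-3) / 7.586×10^-7 = 2.73

Ω = 2.73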